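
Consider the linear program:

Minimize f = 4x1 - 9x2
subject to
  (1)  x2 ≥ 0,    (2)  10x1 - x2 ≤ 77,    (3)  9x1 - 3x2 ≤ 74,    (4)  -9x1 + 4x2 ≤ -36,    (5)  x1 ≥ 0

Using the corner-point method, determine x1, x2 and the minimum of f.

Feasible corners and f = 4x1 - 9x2:
  (77/10, 0) → f = 154/5
  (4, 0) → f = 16
  (272/31, 333/31) → f = -1909/31

The optimum lies where 10x1 - x2 = 77 and -9x1 + 4x2 = -36.
Solving simultaneously gives x1 = 272/31, x2 = 333/31.

x1 = 272/31, x2 = 333/31, minimum f = -1909/31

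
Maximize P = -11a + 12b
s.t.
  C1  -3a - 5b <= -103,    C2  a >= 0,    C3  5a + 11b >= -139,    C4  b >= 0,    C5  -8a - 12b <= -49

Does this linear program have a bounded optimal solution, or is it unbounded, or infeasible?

From the feasible point (0, 103/5), moving in the direction (0, 1) keeps every constraint satisfied while P increases without bound.

unbounded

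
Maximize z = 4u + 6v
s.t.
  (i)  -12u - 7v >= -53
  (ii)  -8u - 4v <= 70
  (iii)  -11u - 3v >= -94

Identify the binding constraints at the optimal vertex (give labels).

(i) and (ii)

Corner points and z = 4u + 6v:
  (-351/4, 158) → z = 597
  (499/41, -545/41) → z = -1274/41
  (293/10, -761/10) → z = -1697/5

The maximum is at (-351/4, 158). Substituting into each constraint, equality holds for (i) and (ii); the remaining constraints have slack.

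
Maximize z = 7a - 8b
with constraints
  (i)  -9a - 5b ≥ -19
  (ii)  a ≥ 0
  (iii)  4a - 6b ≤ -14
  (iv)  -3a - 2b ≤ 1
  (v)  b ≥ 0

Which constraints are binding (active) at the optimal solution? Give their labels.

(i) and (iii)

Vertices and z = 7a - 8b:
  (0, 19/5) → z = -152/5
  (22/37, 101/37) → z = -654/37
  (0, 7/3) → z = -56/3

The maximum is at (22/37, 101/37). Substituting into each constraint, equality holds for (i) and (iii); the remaining constraints have slack.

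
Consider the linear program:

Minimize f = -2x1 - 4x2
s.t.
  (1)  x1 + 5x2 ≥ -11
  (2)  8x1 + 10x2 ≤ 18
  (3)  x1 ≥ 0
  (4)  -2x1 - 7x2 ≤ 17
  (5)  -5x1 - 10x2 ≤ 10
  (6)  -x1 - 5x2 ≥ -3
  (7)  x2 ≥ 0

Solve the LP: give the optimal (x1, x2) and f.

x1 = 2, x2 = 1/5, minimum f = -24/5

Feasible corners and f = -2x1 - 4x2:
  (2, 1/5) → f = -24/5
  (9/4, 0) → f = -9/2
  (0, 3/5) → f = -12/5
  (0, 0) → f = 0

The binding constraints are 8x1 + 10x2 = 18 and -x1 - 5x2 = -3.
Solving simultaneously gives x1 = 2, x2 = 1/5.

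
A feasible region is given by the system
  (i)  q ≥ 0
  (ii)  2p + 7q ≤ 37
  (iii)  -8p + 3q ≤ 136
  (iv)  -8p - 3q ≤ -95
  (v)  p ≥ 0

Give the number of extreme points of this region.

3

The feasible vertices (each the meet of two boundaries and inside every other half-plane) are:
  (37/2, 0)
  (95/8, 0)
  (277/25, 53/25)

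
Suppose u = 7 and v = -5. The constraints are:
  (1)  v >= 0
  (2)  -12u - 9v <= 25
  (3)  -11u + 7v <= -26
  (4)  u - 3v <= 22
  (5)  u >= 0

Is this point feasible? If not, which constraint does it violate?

Constraint (1): v = -5, which is not ≥ 0. All other constraints are satisfied.

not feasible — violates (1)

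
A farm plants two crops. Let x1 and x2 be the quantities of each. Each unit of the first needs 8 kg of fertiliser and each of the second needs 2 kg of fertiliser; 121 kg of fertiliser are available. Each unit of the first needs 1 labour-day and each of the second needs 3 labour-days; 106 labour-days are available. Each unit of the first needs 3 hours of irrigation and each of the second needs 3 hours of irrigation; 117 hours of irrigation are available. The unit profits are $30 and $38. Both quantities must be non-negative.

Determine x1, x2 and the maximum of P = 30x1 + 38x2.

Feasible corners and P = 30x1 + 38x2:
  (0, 0) → P = 0
  (0, 106/3) → P = 4028/3
  (121/8, 0) → P = 1815/4
  (43/6, 191/6) → P = 4274/3
  (11/2, 67/2) → P = 1438

At the optimal vertex, x1 + 3x2 = 106 and 3x1 + 3x2 = 117.
Solving simultaneously gives x1 = 11/2, x2 = 67/2.

x1 = 11/2, x2 = 67/2, maximum P = 1438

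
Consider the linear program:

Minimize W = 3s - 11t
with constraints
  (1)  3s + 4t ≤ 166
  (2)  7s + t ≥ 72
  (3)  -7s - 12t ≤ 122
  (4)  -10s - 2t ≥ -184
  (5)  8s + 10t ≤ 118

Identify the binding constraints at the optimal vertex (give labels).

(2) and (5)

Extreme points and W = 3s - 11t:
  (986/77, -194/11) → W = 17896/77
  (301/31, 125/31) → W = -472/31
  (1226/53, -1254/53) → W = 17472/53
  (401/21, -73/21) → W = 2006/21

The minimum is at (301/31, 125/31). Substituting into each constraint, equality holds for (2) and (5); the remaining constraints have slack.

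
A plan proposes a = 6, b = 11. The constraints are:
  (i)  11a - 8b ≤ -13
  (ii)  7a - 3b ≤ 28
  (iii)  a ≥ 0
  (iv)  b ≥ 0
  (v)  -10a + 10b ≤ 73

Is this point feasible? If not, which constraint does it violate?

(i): -22 ≤ -13 ✓
(ii): 9 ≤ 28 ✓
(iii): 6 ≥ 0 ✓
(iv): 11 ≥ 0 ✓
(v): 50 ≤ 73 ✓

feasible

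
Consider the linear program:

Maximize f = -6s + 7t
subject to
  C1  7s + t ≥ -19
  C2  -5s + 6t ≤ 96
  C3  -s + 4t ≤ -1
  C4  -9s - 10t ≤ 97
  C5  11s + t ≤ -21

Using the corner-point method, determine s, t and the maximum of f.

s = -75/29, t = -26/29, maximum f = 268/29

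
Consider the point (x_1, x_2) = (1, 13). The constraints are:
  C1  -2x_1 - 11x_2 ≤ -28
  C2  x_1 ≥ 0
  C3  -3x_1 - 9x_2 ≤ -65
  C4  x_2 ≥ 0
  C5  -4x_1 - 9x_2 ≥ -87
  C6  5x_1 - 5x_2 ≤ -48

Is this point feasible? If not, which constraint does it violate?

Constraint C5: -4x_1 - 9x_2 = -121, which is not ≥ -87. All other constraints are satisfied.

not feasible — violates C5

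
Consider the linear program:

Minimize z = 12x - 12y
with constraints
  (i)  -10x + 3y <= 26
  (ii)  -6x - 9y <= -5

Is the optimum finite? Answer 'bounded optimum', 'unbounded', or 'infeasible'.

unbounded

From the feasible point (-73/36, 103/54), moving in the direction (3, 10) keeps every constraint satisfied while z decreases without bound.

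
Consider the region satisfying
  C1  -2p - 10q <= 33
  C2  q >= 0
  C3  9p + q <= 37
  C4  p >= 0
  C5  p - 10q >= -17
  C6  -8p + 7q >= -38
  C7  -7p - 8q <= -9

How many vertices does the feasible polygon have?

Pairwise boundary intersections that survive every other constraint:
  (37/9, 0)
  (9/7, 0)
  (353/91, 190/91)
  (0, 17/10)
  (0, 9/8)

5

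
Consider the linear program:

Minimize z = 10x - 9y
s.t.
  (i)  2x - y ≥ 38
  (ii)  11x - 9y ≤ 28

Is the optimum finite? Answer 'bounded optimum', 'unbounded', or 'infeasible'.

From the feasible point (314/7, 362/7), moving in the direction (9, 11) keeps every constraint satisfied while z decreases without bound.

unbounded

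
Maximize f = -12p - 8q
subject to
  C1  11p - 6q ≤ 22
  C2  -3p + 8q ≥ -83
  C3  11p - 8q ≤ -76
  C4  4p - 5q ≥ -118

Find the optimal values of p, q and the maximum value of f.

p = -1359/17, q = -686/17, maximum f = 21796/17

Corner points and f = -12p - 8q:
  (-159/8, -1141/64) → f = 3049/8
  (-1359/17, -686/17) → f = 21796/17
  (564/23, 994/23) → f = -640

At the optimal vertex, -3p + 8q = -83 and 4p - 5q = -118.
Solving simultaneously gives p = -1359/17, q = -686/17.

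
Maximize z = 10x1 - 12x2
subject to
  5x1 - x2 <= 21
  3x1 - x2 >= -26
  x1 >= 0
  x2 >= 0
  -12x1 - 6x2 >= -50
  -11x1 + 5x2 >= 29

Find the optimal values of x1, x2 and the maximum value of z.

x1 = 0, x2 = 29/5, maximum z = -348/5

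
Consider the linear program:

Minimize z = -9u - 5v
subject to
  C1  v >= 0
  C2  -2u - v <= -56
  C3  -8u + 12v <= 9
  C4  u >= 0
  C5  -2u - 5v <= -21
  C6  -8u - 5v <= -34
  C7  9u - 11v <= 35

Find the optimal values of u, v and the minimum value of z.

u = 519/20, v = 361/20, minimum z = -1619/5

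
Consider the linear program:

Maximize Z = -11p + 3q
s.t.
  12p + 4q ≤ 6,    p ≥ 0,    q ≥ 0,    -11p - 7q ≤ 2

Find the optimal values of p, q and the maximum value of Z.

p = 0, q = 3/2, maximum Z = 9/2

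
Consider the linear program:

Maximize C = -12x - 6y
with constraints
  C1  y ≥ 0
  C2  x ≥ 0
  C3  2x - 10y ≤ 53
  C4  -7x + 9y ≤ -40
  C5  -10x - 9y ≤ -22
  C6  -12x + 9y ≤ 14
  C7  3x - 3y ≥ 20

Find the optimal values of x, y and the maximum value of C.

x = 20/3, y = 0, maximum C = -80

Extreme points and C = -12x - 6y:
  (53/2, 0) → C = -318
  (20/3, 0) → C = -80
  (10, 10/3) → C = -140
The feasible region is unbounded (it extends along (9, 7), (5, 1)), but C strictly decreases along every unbounded feasible direction, so there is no improving ray and the maximum is attained at a vertex.

At the optimal vertex, y = 0 and 3x - 3y = 20.
Solving simultaneously gives x = 20/3, y = 0.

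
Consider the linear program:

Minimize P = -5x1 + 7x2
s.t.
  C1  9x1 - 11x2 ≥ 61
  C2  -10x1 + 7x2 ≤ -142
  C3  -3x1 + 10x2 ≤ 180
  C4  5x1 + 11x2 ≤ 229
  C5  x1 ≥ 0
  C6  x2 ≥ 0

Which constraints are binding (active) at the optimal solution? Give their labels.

C4 and C6

Corner points and P = -5x1 + 7x2:
  (633/29, 316/29) → P = -953/29
  (71/5, 0) → P = -71
  (229/5, 0) → P = -229

The minimum is at (229/5, 0). Substituting into each constraint, equality holds for C4 and C6; the remaining constraints have slack.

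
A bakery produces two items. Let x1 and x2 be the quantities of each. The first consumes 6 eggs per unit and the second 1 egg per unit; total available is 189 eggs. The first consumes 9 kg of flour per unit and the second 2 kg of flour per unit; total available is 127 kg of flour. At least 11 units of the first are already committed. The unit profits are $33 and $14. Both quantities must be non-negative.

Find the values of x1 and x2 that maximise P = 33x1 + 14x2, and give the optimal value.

Extreme points and P = 33x1 + 14x2:
  (127/9, 0) → P = 1397/3
  (11, 0) → P = 363
  (11, 14) → P = 559

The binding constraints are 9x1 + 2x2 = 127 and x1 = 11.
Solving simultaneously gives x1 = 11, x2 = 14.

x1 = 11, x2 = 14, maximum P = 559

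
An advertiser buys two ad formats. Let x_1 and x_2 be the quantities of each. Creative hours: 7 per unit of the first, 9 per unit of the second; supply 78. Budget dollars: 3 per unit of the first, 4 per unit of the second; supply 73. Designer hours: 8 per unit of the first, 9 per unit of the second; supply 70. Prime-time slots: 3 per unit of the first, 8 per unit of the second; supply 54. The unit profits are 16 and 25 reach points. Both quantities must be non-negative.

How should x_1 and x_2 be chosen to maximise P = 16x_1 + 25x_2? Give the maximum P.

x_1 = 2, x_2 = 6, maximum P = 182

Vertices and P = 16x_1 + 25x_2:
  (0, 0) → P = 0
  (0, 27/4) → P = 675/4
  (35/4, 0) → P = 140
  (2, 6) → P = 182

The optimum lies where 8x_1 + 9x_2 = 70 and 3x_1 + 8x_2 = 54.
Solving simultaneously gives x_1 = 2, x_2 = 6.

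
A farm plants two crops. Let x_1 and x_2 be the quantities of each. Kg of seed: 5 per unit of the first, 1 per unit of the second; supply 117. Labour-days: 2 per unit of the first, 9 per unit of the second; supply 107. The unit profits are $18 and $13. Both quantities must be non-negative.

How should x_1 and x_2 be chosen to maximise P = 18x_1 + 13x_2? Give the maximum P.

x_1 = 22, x_2 = 7, maximum P = 487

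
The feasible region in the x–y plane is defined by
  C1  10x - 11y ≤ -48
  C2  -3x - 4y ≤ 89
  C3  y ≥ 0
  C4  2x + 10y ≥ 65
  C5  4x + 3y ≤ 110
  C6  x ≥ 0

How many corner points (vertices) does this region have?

4

Intersecting each pair of boundary lines and keeping only the points that satisfy every inequality leaves:
  (235/122, 373/61)
  (533/37, 646/37)
  (0, 13/2)
  (0, 110/3)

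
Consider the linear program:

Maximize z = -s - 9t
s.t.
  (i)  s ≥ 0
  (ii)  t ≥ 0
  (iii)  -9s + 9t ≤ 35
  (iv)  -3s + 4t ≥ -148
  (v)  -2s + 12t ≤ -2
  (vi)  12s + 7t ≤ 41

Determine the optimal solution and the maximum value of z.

s = 1, t = 0, maximum z = -1

Corner points and z = -s - 9t:
  (1, 0) → z = -1
  (41/12, 0) → z = -41/12
  (253/79, 29/79) → z = -514/79

At the optimal vertex, t = 0 and -2s + 12t = -2.
Solving simultaneously gives s = 1, t = 0.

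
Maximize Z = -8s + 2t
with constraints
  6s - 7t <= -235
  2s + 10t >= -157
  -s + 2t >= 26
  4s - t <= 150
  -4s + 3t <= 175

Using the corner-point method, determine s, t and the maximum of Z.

s = -2221/46, t = -139/23, maximum Z = 8606/23

Corner points and Z = -8s + 2t:
  (-3449/74, -236/37) → Z = 13324/37
  (1285/22, 920/11) → Z = -300
  (-2221/46, -139/23) → Z = 8606/23
  (625/8, 325/2) → Z = -300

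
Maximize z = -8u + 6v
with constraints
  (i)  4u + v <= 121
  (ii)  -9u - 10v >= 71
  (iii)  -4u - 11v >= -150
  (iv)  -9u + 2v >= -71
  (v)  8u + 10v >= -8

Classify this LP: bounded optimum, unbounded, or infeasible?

infeasible

The boundaries -9u - 10v = 71 and -4u - 11v = -150 meet at (-2281/59, 1634/59), but that point violates 8u + 10v ≥ -8. Every candidate vertex is excluded by some other constraint, so the feasible region is empty.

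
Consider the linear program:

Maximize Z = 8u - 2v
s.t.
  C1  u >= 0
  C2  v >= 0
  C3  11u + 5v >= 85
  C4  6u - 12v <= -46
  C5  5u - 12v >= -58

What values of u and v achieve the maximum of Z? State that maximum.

Vertices and Z = 8u - 2v:
  (395/81, 508/81) → Z = 2144/81
  (730/157, 1063/157) → Z = 3714/157
  (12, 59/6) → Z = 229/3

At the optimal vertex, 6u - 12v = -46 and 5u - 12v = -58.
Solving simultaneously gives u = 12, v = 59/6.

u = 12, v = 59/6, maximum Z = 229/3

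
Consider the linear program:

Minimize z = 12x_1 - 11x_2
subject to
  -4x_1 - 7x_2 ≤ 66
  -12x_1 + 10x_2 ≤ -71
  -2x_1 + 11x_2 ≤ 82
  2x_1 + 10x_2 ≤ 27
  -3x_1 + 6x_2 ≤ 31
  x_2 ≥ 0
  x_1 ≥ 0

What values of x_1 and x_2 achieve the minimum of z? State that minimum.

x_1 = 7, x_2 = 13/10, minimum z = 697/10

At the optimal vertex, -12x_1 + 10x_2 = -71 and 2x_1 + 10x_2 = 27.
Solving simultaneously gives x_1 = 7, x_2 = 13/10.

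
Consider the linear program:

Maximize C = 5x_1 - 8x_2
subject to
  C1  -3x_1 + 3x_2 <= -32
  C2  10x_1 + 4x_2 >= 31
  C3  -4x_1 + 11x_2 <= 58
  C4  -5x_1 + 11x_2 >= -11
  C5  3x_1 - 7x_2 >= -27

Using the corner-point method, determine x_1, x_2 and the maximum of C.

Corner points and C = 5x_1 - 8x_2:
  (526/21, 302/21) → C = 214/21
  (319/18, 127/18) → C = 193/6
  (69, 334/11) → C = 1123/11

x_1 = 69, x_2 = 334/11, maximum C = 1123/11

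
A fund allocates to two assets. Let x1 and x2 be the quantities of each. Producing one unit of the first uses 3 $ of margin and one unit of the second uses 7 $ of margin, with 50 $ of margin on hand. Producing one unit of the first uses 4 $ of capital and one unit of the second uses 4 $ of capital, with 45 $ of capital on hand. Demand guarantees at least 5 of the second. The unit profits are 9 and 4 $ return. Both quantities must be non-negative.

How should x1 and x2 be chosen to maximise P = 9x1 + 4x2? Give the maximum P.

The binding constraints are 3x1 + 7x2 = 50 and x2 = 5.
Solving simultaneously gives x1 = 5, x2 = 5.

x1 = 5, x2 = 5, maximum P = 65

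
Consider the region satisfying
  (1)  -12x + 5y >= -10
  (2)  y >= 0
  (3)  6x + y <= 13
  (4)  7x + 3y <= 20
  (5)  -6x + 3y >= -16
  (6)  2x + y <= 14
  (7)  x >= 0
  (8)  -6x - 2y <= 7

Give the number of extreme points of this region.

Pairwise boundary intersections that survive every other constraint:
  (5/6, 0)
  (25/14, 16/7)
  (0, 0)
  (19/11, 29/11)
  (0, 20/3)

5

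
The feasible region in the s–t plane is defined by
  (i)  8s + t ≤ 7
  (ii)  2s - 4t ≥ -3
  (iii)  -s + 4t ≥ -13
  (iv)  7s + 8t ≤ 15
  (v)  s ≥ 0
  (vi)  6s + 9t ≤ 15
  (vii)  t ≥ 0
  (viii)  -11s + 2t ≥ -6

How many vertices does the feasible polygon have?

5

Intersecting each pair of boundary lines and keeping only the points that satisfy every inequality leaves:
  (25/34, 19/17)
  (20/27, 29/27)
  (0, 3/4)
  (0, 0)
  (6/11, 0)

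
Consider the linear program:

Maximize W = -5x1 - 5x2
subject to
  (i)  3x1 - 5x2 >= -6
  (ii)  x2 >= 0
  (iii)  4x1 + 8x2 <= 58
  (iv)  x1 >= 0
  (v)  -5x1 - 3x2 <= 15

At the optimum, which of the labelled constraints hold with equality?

Feasible corners and W = -5x1 - 5x2:
  (11/2, 9/2) → W = -50
  (0, 6/5) → W = -6
  (29/2, 0) → W = -145/2
  (0, 0) → W = 0

The maximum is at (0, 0). Substituting into each constraint, equality holds for (ii) and (iv); the remaining constraints have slack.

(ii) and (iv)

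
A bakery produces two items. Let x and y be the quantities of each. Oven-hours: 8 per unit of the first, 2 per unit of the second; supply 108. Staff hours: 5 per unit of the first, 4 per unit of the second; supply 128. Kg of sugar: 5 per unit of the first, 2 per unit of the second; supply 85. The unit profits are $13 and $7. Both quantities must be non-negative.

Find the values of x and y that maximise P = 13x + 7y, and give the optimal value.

x = 8, y = 22, maximum P = 258

Feasible corners and P = 13x + 7y:
  (0, 0) → P = 0
  (0, 32) → P = 224
  (27/2, 0) → P = 351/2
  (8, 22) → P = 258

The binding constraints are 8x + 2y = 108 and 5x + 4y = 128.
Solving simultaneously gives x = 8, y = 22.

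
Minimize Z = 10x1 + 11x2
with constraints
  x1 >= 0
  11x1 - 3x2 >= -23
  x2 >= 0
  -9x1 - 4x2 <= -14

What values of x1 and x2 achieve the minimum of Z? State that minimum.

Corner points and Z = 10x1 + 11x2:
  (0, 23/3) → Z = 253/3
  (0, 7/2) → Z = 77/2
  (14/9, 0) → Z = 140/9
The feasible region is unbounded (it extends along (1, 0), (3, 11)), but Z strictly increases along every unbounded feasible direction, so there is no improving ray and the minimum is attained at a vertex.

The binding constraints are x2 = 0 and -9x1 - 4x2 = -14.
Solving simultaneously gives x1 = 14/9, x2 = 0.

x1 = 14/9, x2 = 0, minimum Z = 140/9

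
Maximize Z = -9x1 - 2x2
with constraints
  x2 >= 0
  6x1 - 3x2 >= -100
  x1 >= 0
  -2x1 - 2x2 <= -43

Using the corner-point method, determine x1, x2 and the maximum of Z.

Extreme points and Z = -9x1 - 2x2:
  (43/2, 0) → Z = -387/2
  (0, 100/3) → Z = -200/3
  (0, 43/2) → Z = -43
The feasible region is unbounded (it extends along (1, 2), (1, 0)), but Z strictly decreases along every unbounded feasible direction, so there is no improving ray and the maximum is attained at a vertex.

The binding constraints are x1 = 0 and -2x1 - 2x2 = -43.
Solving simultaneously gives x1 = 0, x2 = 43/2.

x1 = 0, x2 = 43/2, maximum Z = -43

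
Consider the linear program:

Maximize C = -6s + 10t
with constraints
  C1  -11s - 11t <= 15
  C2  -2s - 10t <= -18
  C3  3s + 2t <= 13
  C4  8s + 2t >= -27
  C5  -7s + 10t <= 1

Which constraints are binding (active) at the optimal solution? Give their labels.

C3 and C5

Feasible corners and C = -6s + 10t:
  (47/13, 14/13) → C = -142/13
  (17/9, 64/45) → C = 26/9
  (32/11, 47/22) → C = 43/11

The maximum is at (32/11, 47/22). Substituting into each constraint, equality holds for C3 and C5; the remaining constraints have slack.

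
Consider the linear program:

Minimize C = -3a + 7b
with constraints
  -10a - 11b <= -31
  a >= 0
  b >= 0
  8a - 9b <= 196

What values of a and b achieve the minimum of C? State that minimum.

Extreme points and C = -3a + 7b:
  (0, 31/11) → C = 217/11
  (31/10, 0) → C = -93/10
  (49/2, 0) → C = -147/2
The feasible region is unbounded (it extends along (0, 1), (9, 8)), but C strictly increases along every unbounded feasible direction, so there is no improving ray and the minimum is attained at a vertex.

a = 49/2, b = 0, minimum C = -147/2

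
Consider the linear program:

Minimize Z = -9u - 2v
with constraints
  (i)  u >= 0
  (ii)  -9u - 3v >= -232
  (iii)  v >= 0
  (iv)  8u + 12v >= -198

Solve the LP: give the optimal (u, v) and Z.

Feasible corners and Z = -9u - 2v:
  (0, 232/3) → Z = -464/3
  (0, 0) → Z = 0
  (232/9, 0) → Z = -232

The binding constraints are -9u - 3v = -232 and v = 0.
Solving simultaneously gives u = 232/9, v = 0.

u = 232/9, v = 0, minimum Z = -232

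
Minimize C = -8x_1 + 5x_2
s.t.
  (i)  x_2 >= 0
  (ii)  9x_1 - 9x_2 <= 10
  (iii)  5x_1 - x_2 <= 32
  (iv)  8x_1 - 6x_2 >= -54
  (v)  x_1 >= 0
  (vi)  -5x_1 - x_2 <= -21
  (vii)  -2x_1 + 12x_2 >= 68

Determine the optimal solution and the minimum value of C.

x_1 = 226/29, x_2 = 202/29, minimum C = -798/29

Feasible corners and C = -8x_1 + 5x_2:
  (123/11, 263/11) → C = 331/11
  (226/29, 202/29) → C = -798/29
  (36/19, 219/19) → C = 807/19
  (92/31, 191/31) → C = 219/31

The binding constraints are 5x_1 - x_2 = 32 and -2x_1 + 12x_2 = 68.
Solving simultaneously gives x_1 = 226/29, x_2 = 202/29.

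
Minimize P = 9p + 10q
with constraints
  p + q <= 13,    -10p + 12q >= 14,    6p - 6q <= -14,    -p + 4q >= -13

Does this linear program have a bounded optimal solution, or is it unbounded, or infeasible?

From the feasible point (16/3, 23/3), moving in the direction (-4, -1) keeps every constraint satisfied while P decreases without bound.

unbounded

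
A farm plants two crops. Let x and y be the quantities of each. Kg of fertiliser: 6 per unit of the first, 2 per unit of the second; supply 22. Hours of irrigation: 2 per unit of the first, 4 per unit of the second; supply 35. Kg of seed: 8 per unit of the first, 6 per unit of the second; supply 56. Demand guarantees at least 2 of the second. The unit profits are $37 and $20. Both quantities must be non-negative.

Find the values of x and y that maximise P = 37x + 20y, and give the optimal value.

Vertices and P = 37x + 20y:
  (0, 35/4) → P = 175
  (0, 2) → P = 40
  (1, 8) → P = 197
  (3, 2) → P = 151
  (7/10, 42/5) → P = 1939/10

The binding constraints are 6x + 2y = 22 and 8x + 6y = 56.
Solving simultaneously gives x = 1, y = 8.

x = 1, y = 8, maximum P = 197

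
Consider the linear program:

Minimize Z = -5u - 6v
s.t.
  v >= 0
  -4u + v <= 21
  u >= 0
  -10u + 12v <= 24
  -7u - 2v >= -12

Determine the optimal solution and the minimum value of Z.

u = 12/13, v = 36/13, minimum Z = -276/13

Corner points and Z = -5u - 6v:
  (0, 0) → Z = 0
  (12/7, 0) → Z = -60/7
  (0, 2) → Z = -12
  (12/13, 36/13) → Z = -276/13

The optimum lies where -10u + 12v = 24 and -7u - 2v = -12.
Solving simultaneously gives u = 12/13, v = 36/13.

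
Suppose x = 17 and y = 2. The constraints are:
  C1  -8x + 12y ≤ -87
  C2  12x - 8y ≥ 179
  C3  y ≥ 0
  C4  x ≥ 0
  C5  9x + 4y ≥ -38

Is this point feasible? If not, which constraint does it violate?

C1: -112 ≤ -87 ✓
C2: 188 ≥ 179 ✓
C3: 2 ≥ 0 ✓
C4: 17 ≥ 0 ✓
C5: 161 ≥ -38 ✓

feasible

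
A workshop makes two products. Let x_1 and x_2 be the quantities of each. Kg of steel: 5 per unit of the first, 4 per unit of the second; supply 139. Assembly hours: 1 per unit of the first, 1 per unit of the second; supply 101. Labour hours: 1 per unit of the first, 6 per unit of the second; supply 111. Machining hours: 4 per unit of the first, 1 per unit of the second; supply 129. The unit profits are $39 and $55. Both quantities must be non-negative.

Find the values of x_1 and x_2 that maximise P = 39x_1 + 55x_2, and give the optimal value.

Corner points and P = 39x_1 + 55x_2:
  (0, 0) → P = 0
  (0, 37/2) → P = 2035/2
  (139/5, 0) → P = 5421/5
  (15, 16) → P = 1465

At the optimal vertex, 5x_1 + 4x_2 = 139 and x_1 + 6x_2 = 111.
Solving simultaneously gives x_1 = 15, x_2 = 16.

x_1 = 15, x_2 = 16, maximum P = 1465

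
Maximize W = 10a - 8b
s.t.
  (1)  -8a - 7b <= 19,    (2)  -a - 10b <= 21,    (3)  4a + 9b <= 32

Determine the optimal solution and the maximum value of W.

a = 509/31, b = -116/31, maximum W = 6018/31

Feasible corners and W = 10a - 8b:
  (-43/73, -149/73) → W = 762/73
  (-395/44, 83/11) → W = -3303/22
  (509/31, -116/31) → W = 6018/31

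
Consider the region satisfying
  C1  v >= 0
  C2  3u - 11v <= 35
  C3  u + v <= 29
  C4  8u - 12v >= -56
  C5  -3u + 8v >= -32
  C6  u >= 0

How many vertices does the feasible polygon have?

5

Intersecting each pair of boundary lines and keeping only the points that satisfy every inequality leaves:
  (32/3, 0)
  (0, 0)
  (73/5, 72/5)
  (24, 5)
  (0, 14/3)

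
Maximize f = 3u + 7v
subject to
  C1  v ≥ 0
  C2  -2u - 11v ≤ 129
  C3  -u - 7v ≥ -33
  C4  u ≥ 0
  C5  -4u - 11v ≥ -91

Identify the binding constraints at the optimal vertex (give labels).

Extreme points and f = 3u + 7v:
  (0, 0) → f = 0
  (91/4, 0) → f = 273/4
  (0, 33/7) → f = 33
  (274/17, 41/17) → f = 1109/17

The maximum is at (91/4, 0). Substituting into each constraint, equality holds for C1 and C5; the remaining constraints have slack.

C1 and C5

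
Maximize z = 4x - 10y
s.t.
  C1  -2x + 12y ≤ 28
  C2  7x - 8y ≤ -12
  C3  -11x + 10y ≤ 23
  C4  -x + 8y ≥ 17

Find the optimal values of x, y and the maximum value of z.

x = 5/6, y = 107/48, maximum z = -455/24

Corner points and z = 4x - 10y:
  (20/17, 43/17) → z = -350/17
  (1/28, 131/56) → z = -93/4
  (5/6, 107/48) → z = -455/24
  (-7/39, 82/39) → z = -848/39

At the optimal vertex, 7x - 8y = -12 and -x + 8y = 17.
Solving simultaneously gives x = 5/6, y = 107/48.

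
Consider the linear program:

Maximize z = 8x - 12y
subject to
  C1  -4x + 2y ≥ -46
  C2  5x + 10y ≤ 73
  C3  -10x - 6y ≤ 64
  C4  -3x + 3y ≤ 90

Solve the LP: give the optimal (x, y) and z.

x = 37/11, y = -179/11, maximum z = 2444/11

Extreme points and z = 8x - 12y:
  (303/25, 31/25) → z = 2052/25
  (37/11, -179/11) → z = 2444/11
  (-227/15, 223/15) → z = -4492/15
  (-61/4, 59/4) → z = -299

The optimum lies where -4x + 2y = -46 and -10x - 6y = 64.
Solving simultaneously gives x = 37/11, y = -179/11.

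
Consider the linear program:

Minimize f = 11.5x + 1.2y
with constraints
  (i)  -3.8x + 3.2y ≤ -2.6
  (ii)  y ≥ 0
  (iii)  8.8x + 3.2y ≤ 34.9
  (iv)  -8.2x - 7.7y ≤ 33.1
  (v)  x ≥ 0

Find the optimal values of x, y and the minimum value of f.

Feasible corners and f = 11.5x + 1.2y:
  (13/19, 0) → f = 299/38
  (125/42, 1829/672) → f = 62987/1680
  (349/88, 0) → f = 8027/176

The optimum lies where -3.8x + 3.2y = -2.6 and y = 0.
Solving simultaneously gives x = 13/19, y = 0.

x = 13/19, y = 0, minimum f = 299/38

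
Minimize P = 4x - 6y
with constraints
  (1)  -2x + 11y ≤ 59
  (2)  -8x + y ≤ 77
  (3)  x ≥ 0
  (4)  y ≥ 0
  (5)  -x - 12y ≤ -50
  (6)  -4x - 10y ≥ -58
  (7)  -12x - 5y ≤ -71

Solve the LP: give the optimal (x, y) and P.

x = 21/5, y = 103/25, minimum P = -198/25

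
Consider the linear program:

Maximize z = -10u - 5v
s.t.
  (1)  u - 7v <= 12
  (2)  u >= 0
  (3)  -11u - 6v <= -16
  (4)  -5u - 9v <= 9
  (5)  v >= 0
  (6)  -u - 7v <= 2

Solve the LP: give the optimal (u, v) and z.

u = 0, v = 8/3, maximum z = -40/3

Corner points and z = -10u - 5v:
  (12, 0) → z = -120
  (0, 8/3) → z = -40/3
  (16/11, 0) → z = -160/11
The feasible region is unbounded (it extends along (0, 1), (7, 1)), but z strictly decreases along every unbounded feasible direction, so there is no improving ray and the maximum is attained at a vertex.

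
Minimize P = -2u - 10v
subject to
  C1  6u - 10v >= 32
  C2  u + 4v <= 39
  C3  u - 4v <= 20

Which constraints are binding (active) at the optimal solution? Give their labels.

C1 and C2

Vertices and P = -2u - 10v:
  (259/17, 101/17) → P = -1528/17
  (-36/7, -44/7) → P = 512/7
  (59/2, 19/8) → P = -331/4

The minimum is at (259/17, 101/17). Substituting into each constraint, equality holds for C1 and C2; the remaining constraints have slack.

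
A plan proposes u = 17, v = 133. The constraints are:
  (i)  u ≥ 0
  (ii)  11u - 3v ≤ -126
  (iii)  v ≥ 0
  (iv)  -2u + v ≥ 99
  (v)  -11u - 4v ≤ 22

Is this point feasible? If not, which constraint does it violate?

feasible

(i): 17 ≥ 0 ✓
(ii): -212 ≤ -126 ✓
(iii): 133 ≥ 0 ✓
(iv): 99 ≥ 99 ✓
(v): -719 ≤ 22 ✓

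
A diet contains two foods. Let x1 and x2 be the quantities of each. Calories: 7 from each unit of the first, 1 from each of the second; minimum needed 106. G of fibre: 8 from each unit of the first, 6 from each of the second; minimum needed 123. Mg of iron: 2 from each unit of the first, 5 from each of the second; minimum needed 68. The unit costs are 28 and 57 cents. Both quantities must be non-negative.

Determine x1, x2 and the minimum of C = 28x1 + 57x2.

The feasible region is unbounded (it extends along (0, 1), (1, 0)), but C strictly increases along every unbounded feasible direction, so there is no improving ray and the minimum is attained at a vertex.

At the optimal vertex, 7x1 + x2 = 106 and 2x1 + 5x2 = 68.
Solving simultaneously gives x1 = 14, x2 = 8.

x1 = 14, x2 = 8, minimum C = 848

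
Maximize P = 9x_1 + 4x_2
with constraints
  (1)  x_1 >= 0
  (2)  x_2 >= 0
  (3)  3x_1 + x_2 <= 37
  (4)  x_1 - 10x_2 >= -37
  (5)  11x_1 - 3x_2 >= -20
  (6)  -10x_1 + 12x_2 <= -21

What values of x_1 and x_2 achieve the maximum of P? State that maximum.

x_1 = 333/31, x_2 = 148/31, maximum P = 3589/31

Corner points and P = 9x_1 + 4x_2:
  (37/3, 0) → P = 111
  (21/10, 0) → P = 189/10
  (333/31, 148/31) → P = 3589/31
  (327/44, 391/88) → P = 3725/44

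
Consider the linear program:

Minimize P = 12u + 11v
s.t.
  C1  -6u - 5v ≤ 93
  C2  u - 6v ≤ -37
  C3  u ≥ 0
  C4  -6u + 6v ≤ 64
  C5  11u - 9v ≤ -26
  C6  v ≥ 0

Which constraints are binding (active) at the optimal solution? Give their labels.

C2 and C3

Feasible corners and P = 12u + 11v:
  (0, 37/6) → P = 407/6
  (59/19, 127/19) → P = 2105/19
  (0, 32/3) → P = 352/3
  (35, 137/3) → P = 2767/3

The minimum is at (0, 37/6). Substituting into each constraint, equality holds for C2 and C3; the remaining constraints have slack.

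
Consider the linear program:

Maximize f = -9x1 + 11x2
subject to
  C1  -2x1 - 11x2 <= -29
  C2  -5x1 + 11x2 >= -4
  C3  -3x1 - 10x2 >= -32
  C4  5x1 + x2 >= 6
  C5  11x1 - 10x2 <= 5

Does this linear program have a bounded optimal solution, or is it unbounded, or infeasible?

bounded optimum

Vertices and f = -9x1 + 11x2:
  (37/53, 133/53) → f = 1130/53
  (115/47, 103/47) → f = 98/47
  (28/47, 142/47) → f = 1310/47
  (37/14, 337/140) → f = 377/140
The feasible region has finitely many vertices and no improving ray; the maximum is 1310/47 at (28/47, 142/47).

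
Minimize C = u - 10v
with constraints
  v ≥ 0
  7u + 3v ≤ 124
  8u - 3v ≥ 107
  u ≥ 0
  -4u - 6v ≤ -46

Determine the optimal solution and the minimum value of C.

u = 77/5, v = 27/5, minimum C = -193/5

Extreme points and C = u - 10v:
  (124/7, 0) → C = 124/7
  (107/8, 0) → C = 107/8
  (77/5, 27/5) → C = -193/5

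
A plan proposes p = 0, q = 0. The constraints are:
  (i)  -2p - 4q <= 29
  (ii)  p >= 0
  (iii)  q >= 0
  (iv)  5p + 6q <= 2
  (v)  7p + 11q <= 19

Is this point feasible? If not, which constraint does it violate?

(i): 0 ≤ 29 ✓
(ii): 0 ≥ 0 ✓
(iii): 0 ≥ 0 ✓
(iv): 0 ≤ 2 ✓
(v): 0 ≤ 19 ✓

feasible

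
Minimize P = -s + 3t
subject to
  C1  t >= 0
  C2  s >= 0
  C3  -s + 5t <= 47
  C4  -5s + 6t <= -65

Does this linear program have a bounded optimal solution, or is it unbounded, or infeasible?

From the feasible point (13, 0), moving in the direction (5, 1) keeps every constraint satisfied while P decreases without bound.

unbounded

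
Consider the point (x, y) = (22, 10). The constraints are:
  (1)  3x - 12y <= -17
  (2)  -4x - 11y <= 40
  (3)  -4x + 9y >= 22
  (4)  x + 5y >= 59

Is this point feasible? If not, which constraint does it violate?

Constraint (3): -4x + 9y = 2, which is not ≥ 22. All other constraints are satisfied.

not feasible — violates (3)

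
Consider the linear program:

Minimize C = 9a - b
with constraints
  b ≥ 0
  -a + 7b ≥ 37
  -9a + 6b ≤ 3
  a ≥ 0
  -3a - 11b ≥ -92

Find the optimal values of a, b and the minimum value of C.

a = 67/19, b = 110/19, minimum C = 493/19

Corner points and C = 9a - b:
  (67/19, 110/19) → C = 493/19
  (237/32, 203/32) → C = 965/16
  (173/39, 93/13) → C = 426/13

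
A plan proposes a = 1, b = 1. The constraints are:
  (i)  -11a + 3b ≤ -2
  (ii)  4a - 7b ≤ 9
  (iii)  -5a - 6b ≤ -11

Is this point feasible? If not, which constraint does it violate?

(i): -8 ≤ -2 ✓
(ii): -3 ≤ 9 ✓
(iii): -11 ≤ -11 ✓

feasible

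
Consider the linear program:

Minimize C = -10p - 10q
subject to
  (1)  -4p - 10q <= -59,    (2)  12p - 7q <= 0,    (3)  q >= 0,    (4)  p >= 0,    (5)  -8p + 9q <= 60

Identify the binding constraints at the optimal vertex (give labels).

(2) and (5)

Extreme points and C = -10p - 10q:
  (413/148, 177/37) → C = -5605/74
  (0, 59/10) → C = -59
  (105/13, 180/13) → C = -2850/13
  (0, 20/3) → C = -200/3

The minimum is at (105/13, 180/13). Substituting into each constraint, equality holds for (2) and (5); the remaining constraints have slack.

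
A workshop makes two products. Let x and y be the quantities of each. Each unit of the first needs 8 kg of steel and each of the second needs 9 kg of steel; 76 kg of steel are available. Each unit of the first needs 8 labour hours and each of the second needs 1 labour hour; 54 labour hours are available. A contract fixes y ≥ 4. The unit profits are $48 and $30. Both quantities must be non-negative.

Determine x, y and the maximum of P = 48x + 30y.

x = 5, y = 4, maximum P = 360

Corner points and P = 48x + 30y:
  (0, 76/9) → P = 760/3
  (0, 4) → P = 120
  (5, 4) → P = 360

The optimum lies where 8x + 9y = 76 and y = 4.
Solving simultaneously gives x = 5, y = 4.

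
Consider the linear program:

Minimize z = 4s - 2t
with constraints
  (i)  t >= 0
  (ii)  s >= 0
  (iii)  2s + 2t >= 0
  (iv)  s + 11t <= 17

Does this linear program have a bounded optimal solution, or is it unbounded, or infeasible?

bounded optimum

Corner points and z = 4s - 2t:
  (0, 0) → z = 0
  (17, 0) → z = 68
  (0, 17/11) → z = -34/11
The feasible region has finitely many vertices and no improving ray; the minimum is -34/11 at (0, 17/11).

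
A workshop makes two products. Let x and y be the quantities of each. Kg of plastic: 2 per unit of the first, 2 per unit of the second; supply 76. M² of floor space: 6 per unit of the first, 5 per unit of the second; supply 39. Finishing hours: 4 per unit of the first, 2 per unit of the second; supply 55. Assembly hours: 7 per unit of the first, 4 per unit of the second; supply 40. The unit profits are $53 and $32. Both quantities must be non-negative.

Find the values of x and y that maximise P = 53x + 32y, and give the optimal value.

x = 4, y = 3, maximum P = 308

Feasible corners and P = 53x + 32y:
  (0, 0) → P = 0
  (0, 39/5) → P = 1248/5
  (40/7, 0) → P = 2120/7
  (4, 3) → P = 308

The optimum lies where 6x + 5y = 39 and 7x + 4y = 40.
Solving simultaneously gives x = 4, y = 3.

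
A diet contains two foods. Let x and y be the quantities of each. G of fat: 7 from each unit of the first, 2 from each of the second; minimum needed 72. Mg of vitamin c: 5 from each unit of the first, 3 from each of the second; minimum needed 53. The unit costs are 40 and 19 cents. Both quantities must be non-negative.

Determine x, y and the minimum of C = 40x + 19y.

x = 10, y = 1, minimum C = 419

Extreme points and C = 40x + 19y:
  (0, 36) → C = 684
  (53/5, 0) → C = 424
  (10, 1) → C = 419
The feasible region is unbounded (it extends along (0, 1), (1, 0)), but C strictly increases along every unbounded feasible direction, so there is no improving ray and the minimum is attained at a vertex.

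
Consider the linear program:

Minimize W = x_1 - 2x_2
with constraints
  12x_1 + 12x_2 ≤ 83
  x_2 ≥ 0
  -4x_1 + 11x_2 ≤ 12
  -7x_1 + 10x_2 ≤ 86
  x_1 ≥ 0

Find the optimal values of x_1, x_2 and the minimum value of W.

Corner points and W = x_1 - 2x_2:
  (83/12, 0) → W = 83/12
  (769/180, 119/45) → W = -61/60
  (0, 0) → W = 0
  (0, 12/11) → W = -24/11

The binding constraints are -4x_1 + 11x_2 = 12 and x_1 = 0.
Solving simultaneously gives x_1 = 0, x_2 = 12/11.

x_1 = 0, x_2 = 12/11, minimum W = -24/11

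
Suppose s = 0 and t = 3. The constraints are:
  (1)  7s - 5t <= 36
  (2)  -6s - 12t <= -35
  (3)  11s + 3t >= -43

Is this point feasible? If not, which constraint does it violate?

(1): -15 ≤ 36 ✓
(2): -36 ≤ -35 ✓
(3): 9 ≥ -43 ✓

feasible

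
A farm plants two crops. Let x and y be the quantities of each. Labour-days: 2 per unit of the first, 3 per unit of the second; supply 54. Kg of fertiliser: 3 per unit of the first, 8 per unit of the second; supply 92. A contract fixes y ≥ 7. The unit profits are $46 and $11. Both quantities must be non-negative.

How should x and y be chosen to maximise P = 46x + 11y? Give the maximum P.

The optimum lies where 3x + 8y = 92 and y = 7.
Solving simultaneously gives x = 12, y = 7.

x = 12, y = 7, maximum P = 629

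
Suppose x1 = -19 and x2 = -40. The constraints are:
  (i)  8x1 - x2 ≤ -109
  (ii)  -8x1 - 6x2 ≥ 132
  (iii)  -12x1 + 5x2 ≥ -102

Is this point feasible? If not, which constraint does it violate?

feasible

(i): -112 ≤ -109 ✓
(ii): 392 ≥ 132 ✓
(iii): 28 ≥ -102 ✓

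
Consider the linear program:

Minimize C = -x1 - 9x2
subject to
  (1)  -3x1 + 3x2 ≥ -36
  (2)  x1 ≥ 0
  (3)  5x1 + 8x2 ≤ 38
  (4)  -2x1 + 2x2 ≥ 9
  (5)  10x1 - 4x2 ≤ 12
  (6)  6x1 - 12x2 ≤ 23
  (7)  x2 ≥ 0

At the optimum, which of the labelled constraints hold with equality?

Vertices and C = -x1 - 9x2:
  (0, 19/4) → C = -171/4
  (0, 9/2) → C = -81/2
  (2/13, 121/26) → C = -1093/26

The minimum is at (0, 19/4). Substituting into each constraint, equality holds for (2) and (3); the remaining constraints have slack.

(2) and (3)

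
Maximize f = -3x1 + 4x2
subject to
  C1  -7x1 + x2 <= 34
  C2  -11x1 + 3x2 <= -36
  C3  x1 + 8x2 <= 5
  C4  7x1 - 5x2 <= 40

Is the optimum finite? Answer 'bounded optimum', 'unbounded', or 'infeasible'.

bounded optimum

Vertices and f = -3x1 + 4x2:
  (303/91, 19/91) → f = -119/13
  (30/17, -94/17) → f = -466/17
  (345/61, -5/61) → f = -1055/61
The feasible region has finitely many vertices and no improving ray; the maximum is -119/13 at (303/91, 19/91).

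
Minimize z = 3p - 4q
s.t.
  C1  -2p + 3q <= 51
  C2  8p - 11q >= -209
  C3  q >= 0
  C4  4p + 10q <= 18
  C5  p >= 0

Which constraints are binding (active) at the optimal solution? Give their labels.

C4 and C5

Feasible corners and z = 3p - 4q:
  (9/2, 0) → z = 27/2
  (0, 0) → z = 0
  (0, 9/5) → z = -36/5

The minimum is at (0, 9/5). Substituting into each constraint, equality holds for C4 and C5; the remaining constraints have slack.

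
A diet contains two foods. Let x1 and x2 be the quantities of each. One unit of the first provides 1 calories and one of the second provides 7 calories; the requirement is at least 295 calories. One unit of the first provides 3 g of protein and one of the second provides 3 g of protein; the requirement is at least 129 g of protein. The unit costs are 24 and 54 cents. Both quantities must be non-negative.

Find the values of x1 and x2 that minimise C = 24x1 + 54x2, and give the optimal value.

x1 = 1, x2 = 42, minimum C = 2292

The feasible region is unbounded (it extends along (0, 1), (1, 0)), but C strictly increases along every unbounded feasible direction, so there is no improving ray and the minimum is attained at a vertex.

The binding constraints are x1 + 7x2 = 295 and 3x1 + 3x2 = 129.
Solving simultaneously gives x1 = 1, x2 = 42.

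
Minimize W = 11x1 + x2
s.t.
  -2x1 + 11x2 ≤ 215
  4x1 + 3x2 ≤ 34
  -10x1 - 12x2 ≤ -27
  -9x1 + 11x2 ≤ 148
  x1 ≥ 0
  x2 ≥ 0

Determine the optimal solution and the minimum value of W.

x1 = 0, x2 = 9/4, minimum W = 9/4

At the optimal vertex, -10x1 - 12x2 = -27 and x1 = 0.
Solving simultaneously gives x1 = 0, x2 = 9/4.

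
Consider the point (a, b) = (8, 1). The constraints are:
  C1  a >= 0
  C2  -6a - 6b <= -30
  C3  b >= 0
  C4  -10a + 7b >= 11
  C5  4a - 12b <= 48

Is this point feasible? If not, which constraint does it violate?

Constraint C4: -10a + 7b = -73, which is not ≥ 11. All other constraints are satisfied.

not feasible — violates C4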